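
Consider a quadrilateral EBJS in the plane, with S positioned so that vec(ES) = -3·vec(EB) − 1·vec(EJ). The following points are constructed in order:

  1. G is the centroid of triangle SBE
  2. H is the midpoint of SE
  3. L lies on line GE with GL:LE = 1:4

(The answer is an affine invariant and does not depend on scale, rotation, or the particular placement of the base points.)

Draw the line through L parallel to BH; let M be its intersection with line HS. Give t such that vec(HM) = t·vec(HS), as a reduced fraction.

Choose coordinates E = (0, 0), B = (1, 0), J = (0, 1), S = (-3, -1).
1. G is the centroid of triangle SBE ⇒ G = (-2/3, -1/3)
2. H is the midpoint of SE ⇒ H = (-3/2, -1/2)
3. L lies on line GE with GL:LE = 1:4 ⇒ L = (-8/15, -4/15)
through L parallel to BH: direction (-5/2, -1/2); meets HS at M = (-6/5, -2/5)
M = H + t·(S−H) with t = -1/5

t = -1/5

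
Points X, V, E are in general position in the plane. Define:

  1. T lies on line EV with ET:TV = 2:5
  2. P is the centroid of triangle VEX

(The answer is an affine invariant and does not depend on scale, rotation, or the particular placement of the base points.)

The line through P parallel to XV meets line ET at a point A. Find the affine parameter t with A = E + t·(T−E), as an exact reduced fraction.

t = 7/3

Assign X = (0, 0), V = (1, 0), E = (0, 1) — the answer is frame-independent, so this choice is without loss of generality.
1. T lies on line EV with ET:TV = 2:5 ⇒ T = (2/7, 5/7)
2. P is the centroid of triangle VEX ⇒ P = (1/3, 1/3)
through P parallel to XV: direction (1, 0); meets ET at A = (2/3, 1/3)
A = E + t·(T−E) with t = 7/3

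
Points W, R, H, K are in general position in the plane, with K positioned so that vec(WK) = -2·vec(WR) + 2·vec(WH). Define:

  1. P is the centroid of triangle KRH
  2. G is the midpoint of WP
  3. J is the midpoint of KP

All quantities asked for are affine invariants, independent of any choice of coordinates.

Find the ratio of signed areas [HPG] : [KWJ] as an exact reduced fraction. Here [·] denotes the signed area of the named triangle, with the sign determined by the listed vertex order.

[HPG]:[KWJ] = 1/4

Choose coordinates W = (0, 0), R = (1, 0), H = (0, 1), K = (-2, 2).
1. P is the centroid of triangle KRH ⇒ P = (-1/3, 1)
2. G is the midpoint of WP ⇒ G = (-1/6, 1/2)
3. J is the midpoint of KP ⇒ J = (-7/6, 3/2)
2·[HPG] = 1/6, 2·[KWJ] = 2/3
[HPG]:[KWJ] = 1/6:2/3 = 1/4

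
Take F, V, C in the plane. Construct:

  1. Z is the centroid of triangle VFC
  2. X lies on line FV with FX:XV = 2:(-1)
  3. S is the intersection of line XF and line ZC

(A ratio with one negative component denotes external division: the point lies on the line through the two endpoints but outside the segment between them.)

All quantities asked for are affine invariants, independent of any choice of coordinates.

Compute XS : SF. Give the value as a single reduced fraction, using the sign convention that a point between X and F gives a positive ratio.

XS:SF = 3

Assign F = (0, 0), V = (1, 0), C = (0, 1) — the answer is frame-independent, so this choice is without loss of generality.
1. Z is the centroid of triangle VFC ⇒ Z = (1/3, 1/3)
2. X lies on line FV with FX:XV = 2:(-1) ⇒ X = (2, 0)
3. S is the intersection of line XF and line ZC ⇒ S = (1/2, 0)
S = X + t·(F−X) with t = 3/4, so XS:SF = t:(1−t) = 3/4:1/4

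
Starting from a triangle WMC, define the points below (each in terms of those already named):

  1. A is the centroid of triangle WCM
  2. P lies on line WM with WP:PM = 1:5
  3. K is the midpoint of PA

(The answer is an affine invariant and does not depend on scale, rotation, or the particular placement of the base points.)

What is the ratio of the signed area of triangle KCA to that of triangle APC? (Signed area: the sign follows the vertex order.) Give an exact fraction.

Choose coordinates W = (0, 0), M = (1, 0), C = (0, 1).
1. A is the centroid of triangle WCM ⇒ A = (1/3, 1/3)
2. P lies on line WM with WP:PM = 1:5 ⇒ P = (1/6, 0)
3. K is the midpoint of PA ⇒ K = (1/4, 1/6)
2·[KCA] = -1/9, 2·[APC] = -2/9
[KCA]:[APC] = -1/9:-2/9 = 1/2

[KCA]:[APC] = 1/2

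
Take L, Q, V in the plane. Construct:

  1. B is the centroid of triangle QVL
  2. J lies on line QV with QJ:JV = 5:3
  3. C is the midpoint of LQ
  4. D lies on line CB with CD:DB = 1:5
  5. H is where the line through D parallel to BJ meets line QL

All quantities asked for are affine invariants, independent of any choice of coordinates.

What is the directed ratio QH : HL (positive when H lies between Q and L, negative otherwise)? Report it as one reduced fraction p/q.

Set L = (0, 0), Q = (1, 0), V = (0, 1); any affine frame gives the same invariant.
1. B is the centroid of triangle QVL ⇒ B = (1/3, 1/3)
2. J lies on line QV with QJ:JV = 5:3 ⇒ J = (3/8, 5/8)
3. C is the midpoint of LQ ⇒ C = (1/2, 0)
4. D lies on line CB with CD:DB = 1:5 ⇒ D = (17/36, 1/18)
5. H is where the line through D parallel to BJ meets line QL ⇒ H = (13/28, 0)
H = Q + t·(L−Q) with t = 15/28, so QH:HL = t:(1−t) = 15/28:13/28

QH:HL = 15/13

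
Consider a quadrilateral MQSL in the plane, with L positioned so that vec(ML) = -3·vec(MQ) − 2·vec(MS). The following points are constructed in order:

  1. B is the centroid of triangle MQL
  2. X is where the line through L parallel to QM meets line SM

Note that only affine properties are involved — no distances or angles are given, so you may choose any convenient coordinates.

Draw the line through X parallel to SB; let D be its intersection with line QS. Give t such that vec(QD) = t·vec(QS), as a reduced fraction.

t = 1/7

Choose coordinates M = (0, 0), Q = (1, 0), S = (0, 1), L = (-3, -2).
1. B is the centroid of triangle MQL ⇒ B = (-2/3, -2/3)
2. X is where the line through L parallel to QM meets line SM ⇒ X = (0, -2)
through X parallel to SB: direction (-2/3, -5/3); meets QS at D = (6/7, 1/7)
D = Q + t·(S−Q) with t = 1/7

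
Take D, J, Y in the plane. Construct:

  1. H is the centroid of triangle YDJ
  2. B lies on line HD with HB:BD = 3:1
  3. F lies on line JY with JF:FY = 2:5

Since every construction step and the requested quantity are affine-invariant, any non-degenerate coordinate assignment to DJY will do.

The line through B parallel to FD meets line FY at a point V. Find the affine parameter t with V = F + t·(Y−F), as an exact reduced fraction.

Work in coordinates with D = (0, 0), J = (1, 0), Y = (0, 1).
1. H is the centroid of triangle YDJ ⇒ H = (1/3, 1/3)
2. B lies on line HD with HB:BD = 3:1 ⇒ B = (1/12, 1/12)
3. F lies on line JY with JF:FY = 2:5 ⇒ F = (5/7, 2/7)
through B parallel to FD: direction (-5/7, -2/7); meets FY at V = (19/28, 9/28)
V = F + t·(Y−F) with t = 1/20

t = 1/20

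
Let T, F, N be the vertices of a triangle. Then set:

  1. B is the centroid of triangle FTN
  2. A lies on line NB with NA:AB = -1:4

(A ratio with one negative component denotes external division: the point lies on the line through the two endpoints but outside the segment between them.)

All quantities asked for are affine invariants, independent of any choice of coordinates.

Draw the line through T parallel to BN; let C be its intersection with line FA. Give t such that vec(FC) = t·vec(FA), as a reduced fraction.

Choose coordinates T = (0, 0), F = (1, 0), N = (0, 1).
1. B is the centroid of triangle FTN ⇒ B = (1/3, 1/3)
2. A lies on line NB with NA:AB = -1:4 ⇒ A = (-1/9, 11/9)
through T parallel to BN: direction (-1/3, 2/3); meets FA at C = (-11/9, 22/9)
C = F + t·(A−F) with t = 2

t = 2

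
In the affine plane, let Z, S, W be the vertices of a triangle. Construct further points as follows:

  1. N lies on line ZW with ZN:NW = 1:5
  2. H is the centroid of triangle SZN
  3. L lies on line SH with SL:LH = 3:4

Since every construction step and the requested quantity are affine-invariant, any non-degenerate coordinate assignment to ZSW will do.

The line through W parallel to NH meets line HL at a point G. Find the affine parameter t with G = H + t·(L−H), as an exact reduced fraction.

t = 35/4

Set Z = (0, 0), S = (1, 0), W = (0, 1); any affine frame gives the same invariant.
1. N lies on line ZW with ZN:NW = 1:5 ⇒ N = (0, 1/6)
2. H is the centroid of triangle SZN ⇒ H = (1/3, 1/18)
3. L lies on line SH with SL:LH = 3:4 ⇒ L = (5/7, 1/42)
through W parallel to NH: direction (1/3, -1/9); meets HL at G = (11/3, -2/9)
G = H + t·(L−H) with t = 35/4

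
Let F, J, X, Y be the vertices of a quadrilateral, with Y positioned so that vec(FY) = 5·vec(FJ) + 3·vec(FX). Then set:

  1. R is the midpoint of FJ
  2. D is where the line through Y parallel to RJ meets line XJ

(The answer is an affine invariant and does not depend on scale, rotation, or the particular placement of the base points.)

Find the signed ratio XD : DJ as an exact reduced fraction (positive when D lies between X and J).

Choose coordinates F = (0, 0), J = (1, 0), X = (0, 1), Y = (5, 3).
1. R is the midpoint of FJ ⇒ R = (1/2, 0)
2. D is where the line through Y parallel to RJ meets line XJ ⇒ D = (-2, 3)
D = X + t·(J−X) with t = -2, so XD:DJ = t:(1−t) = -2:3

XD:DJ = -2/3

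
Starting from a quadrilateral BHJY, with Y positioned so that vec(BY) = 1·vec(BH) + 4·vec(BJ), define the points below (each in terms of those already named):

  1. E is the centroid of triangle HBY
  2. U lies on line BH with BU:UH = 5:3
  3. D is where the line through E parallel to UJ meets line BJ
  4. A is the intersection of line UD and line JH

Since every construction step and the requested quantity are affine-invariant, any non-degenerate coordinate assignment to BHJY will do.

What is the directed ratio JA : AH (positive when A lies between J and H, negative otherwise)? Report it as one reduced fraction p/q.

Work in coordinates with B = (0, 0), H = (1, 0), J = (0, 1), Y = (1, 4).
1. E is the centroid of triangle HBY ⇒ E = (2/3, 4/3)
2. U lies on line BH with BU:UH = 5:3 ⇒ U = (5/8, 0)
3. D is where the line through E parallel to UJ meets line BJ ⇒ D = (0, 12/5)
4. A is the intersection of line UD and line JH ⇒ A = (35/71, 36/71)
A = J + t·(H−J) with t = 35/71, so JA:AH = t:(1−t) = 35/71:36/71

JA:AH = 35/36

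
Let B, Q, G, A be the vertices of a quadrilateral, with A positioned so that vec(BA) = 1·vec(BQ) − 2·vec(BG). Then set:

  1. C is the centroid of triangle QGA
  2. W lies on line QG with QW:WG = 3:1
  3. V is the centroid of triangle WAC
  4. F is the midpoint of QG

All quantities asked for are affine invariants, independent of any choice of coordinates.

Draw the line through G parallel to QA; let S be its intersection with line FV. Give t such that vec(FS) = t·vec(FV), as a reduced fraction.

t = -18/5

Work in coordinates with B = (0, 0), Q = (1, 0), G = (0, 1), A = (1, -2).
1. C is the centroid of triangle QGA ⇒ C = (2/3, -1/3)
2. W lies on line QG with QW:WG = 3:1 ⇒ W = (1/4, 3/4)
3. V is the centroid of triangle WAC ⇒ V = (23/36, -19/36)
4. F is the midpoint of QG ⇒ F = (1/2, 1/2)
through G parallel to QA: direction (0, -2); meets FV at S = (0, 21/5)
S = F + t·(V−F) with t = -18/5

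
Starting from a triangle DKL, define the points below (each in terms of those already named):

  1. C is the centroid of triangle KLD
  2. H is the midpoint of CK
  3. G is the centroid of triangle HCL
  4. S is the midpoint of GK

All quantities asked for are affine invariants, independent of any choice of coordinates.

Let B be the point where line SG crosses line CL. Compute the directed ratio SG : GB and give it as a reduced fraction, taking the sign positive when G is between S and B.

Assign D = (0, 0), K = (1, 0), L = (0, 1) — the answer is frame-independent, so this choice is without loss of generality.
1. C is the centroid of triangle KLD ⇒ C = (1/3, 1/3)
2. H is the midpoint of CK ⇒ H = (2/3, 1/6)
3. G is the centroid of triangle HCL ⇒ G = (1/3, 1/2)
4. S is the midpoint of GK ⇒ S = (2/3, 1/4)
line SG meets CL at B = (1/5, 3/5)
G = S + t·(B−S) with t = 5/7, so SG:GB = 5/7:2/7

SG:GB = 5/2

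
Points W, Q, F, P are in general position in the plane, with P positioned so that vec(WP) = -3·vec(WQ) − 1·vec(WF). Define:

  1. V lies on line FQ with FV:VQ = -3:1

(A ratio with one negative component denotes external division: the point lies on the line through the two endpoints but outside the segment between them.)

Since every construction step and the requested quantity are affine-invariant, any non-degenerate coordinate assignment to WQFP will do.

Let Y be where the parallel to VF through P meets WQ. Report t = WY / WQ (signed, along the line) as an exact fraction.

t = -4

Work in coordinates with W = (0, 0), Q = (1, 0), F = (0, 1), P = (-3, -1).
1. V lies on line FQ with FV:VQ = -3:1 ⇒ V = (3/2, -1/2)
through P parallel to VF: direction (-3/2, 3/2); meets WQ at Y = (-4, 0)
Y = W + t·(Q−W) with t = -4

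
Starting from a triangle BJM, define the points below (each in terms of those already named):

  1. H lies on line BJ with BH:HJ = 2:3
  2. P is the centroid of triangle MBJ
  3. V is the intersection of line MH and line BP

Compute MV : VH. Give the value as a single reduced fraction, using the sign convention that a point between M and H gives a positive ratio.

MV:VH = 5/2

Choose coordinates B = (0, 0), J = (1, 0), M = (0, 1).
1. H lies on line BJ with BH:HJ = 2:3 ⇒ H = (2/5, 0)
2. P is the centroid of triangle MBJ ⇒ P = (1/3, 1/3)
3. V is the intersection of line MH and line BP ⇒ V = (2/7, 2/7)
V = M + t·(H−M) with t = 5/7, so MV:VH = t:(1−t) = 5/7:2/7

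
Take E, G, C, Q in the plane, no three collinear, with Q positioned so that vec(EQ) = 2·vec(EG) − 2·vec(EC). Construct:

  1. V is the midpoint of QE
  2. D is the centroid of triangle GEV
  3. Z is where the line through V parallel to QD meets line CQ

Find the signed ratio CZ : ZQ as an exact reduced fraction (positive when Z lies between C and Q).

CZ:ZQ = -3

Work in coordinates with E = (0, 0), G = (1, 0), C = (0, 1), Q = (2, -2).
1. V is the midpoint of QE ⇒ V = (1, -1)
2. D is the centroid of triangle GEV ⇒ D = (2/3, -1/3)
3. Z is where the line through V parallel to QD meets line CQ ⇒ Z = (3, -7/2)
Z = C + t·(Q−C) with t = 3/2, so CZ:ZQ = t:(1−t) = 3/2:-1/2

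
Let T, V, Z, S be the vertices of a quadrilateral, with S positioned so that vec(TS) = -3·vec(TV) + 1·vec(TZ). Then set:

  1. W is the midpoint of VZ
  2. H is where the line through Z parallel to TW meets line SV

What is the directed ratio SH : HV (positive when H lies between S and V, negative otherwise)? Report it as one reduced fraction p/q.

Assign T = (0, 0), V = (1, 0), Z = (0, 1), S = (-3, 1) — the answer is frame-independent, so this choice is without loss of generality.
1. W is the midpoint of VZ ⇒ W = (1/2, 1/2)
2. H is where the line through Z parallel to TW meets line SV ⇒ H = (-3/5, 2/5)
H = S + t·(V−S) with t = 3/5, so SH:HV = t:(1−t) = 3/5:2/5

SH:HV = 3/2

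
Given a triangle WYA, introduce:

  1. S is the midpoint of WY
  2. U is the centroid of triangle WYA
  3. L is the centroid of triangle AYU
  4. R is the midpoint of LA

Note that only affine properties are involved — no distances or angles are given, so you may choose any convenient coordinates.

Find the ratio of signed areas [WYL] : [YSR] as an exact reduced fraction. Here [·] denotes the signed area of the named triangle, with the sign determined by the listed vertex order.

[WYL]:[YSR] = -16/13

Choose coordinates W = (0, 0), Y = (1, 0), A = (0, 1).
1. S is the midpoint of WY ⇒ S = (1/2, 0)
2. U is the centroid of triangle WYA ⇒ U = (1/3, 1/3)
3. L is the centroid of triangle AYU ⇒ L = (4/9, 4/9)
4. R is the midpoint of LA ⇒ R = (2/9, 13/18)
2·[WYL] = 4/9, 2·[YSR] = -13/36
[WYL]:[YSR] = 4/9:-13/36 = -16/13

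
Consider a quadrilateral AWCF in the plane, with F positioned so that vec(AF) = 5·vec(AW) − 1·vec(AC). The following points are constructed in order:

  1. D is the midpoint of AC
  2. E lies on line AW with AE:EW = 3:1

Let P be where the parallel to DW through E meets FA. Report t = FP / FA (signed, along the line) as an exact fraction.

t = 3/4

Work in coordinates with A = (0, 0), W = (1, 0), C = (0, 1), F = (5, -1).
1. D is the midpoint of AC ⇒ D = (0, 1/2)
2. E lies on line AW with AE:EW = 3:1 ⇒ E = (3/4, 0)
through E parallel to DW: direction (1, -1/2); meets FA at P = (5/4, -1/4)
P = F + t·(A−F) with t = 3/4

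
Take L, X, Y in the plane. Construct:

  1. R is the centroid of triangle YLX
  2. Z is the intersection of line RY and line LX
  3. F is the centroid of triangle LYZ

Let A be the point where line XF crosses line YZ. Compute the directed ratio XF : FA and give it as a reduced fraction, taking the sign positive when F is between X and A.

XF:FA = -4

Choose coordinates L = (0, 0), X = (1, 0), Y = (0, 1).
1. R is the centroid of triangle YLX ⇒ R = (1/3, 1/3)
2. Z is the intersection of line RY and line LX ⇒ Z = (1/2, 0)
3. F is the centroid of triangle LYZ ⇒ F = (1/6, 1/3)
line XF meets YZ at A = (3/8, 1/4)
F = X + t·(A−X) with t = 4/3, so XF:FA = 4/3:-1/3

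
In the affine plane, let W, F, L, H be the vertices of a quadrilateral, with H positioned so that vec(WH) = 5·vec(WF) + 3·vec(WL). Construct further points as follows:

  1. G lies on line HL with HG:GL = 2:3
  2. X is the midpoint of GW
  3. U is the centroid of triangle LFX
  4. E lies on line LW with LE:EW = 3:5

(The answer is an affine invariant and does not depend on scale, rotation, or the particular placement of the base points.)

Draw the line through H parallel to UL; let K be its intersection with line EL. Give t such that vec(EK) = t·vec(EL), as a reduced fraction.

Assign W = (0, 0), F = (1, 0), L = (0, 1), H = (5, 3) — the answer is frame-independent, so this choice is without loss of generality.
1. G lies on line HL with HG:GL = 2:3 ⇒ G = (3, 11/5)
2. X is the midpoint of GW ⇒ X = (3/2, 11/10)
3. U is the centroid of triangle LFX ⇒ U = (5/6, 7/10)
4. E lies on line LW with LE:EW = 3:5 ⇒ E = (0, 5/8)
through H parallel to UL: direction (-5/6, 3/10); meets EL at K = (0, 24/5)
K = E + t·(L−E) with t = 167/15

t = 167/15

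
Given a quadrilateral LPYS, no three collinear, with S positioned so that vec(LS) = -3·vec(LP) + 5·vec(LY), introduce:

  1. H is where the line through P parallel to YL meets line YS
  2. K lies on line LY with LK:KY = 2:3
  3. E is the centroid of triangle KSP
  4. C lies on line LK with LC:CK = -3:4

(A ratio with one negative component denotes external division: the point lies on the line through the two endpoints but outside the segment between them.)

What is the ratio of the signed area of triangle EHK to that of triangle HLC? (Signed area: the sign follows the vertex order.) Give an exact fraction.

[EHK]:[HLC] = -41/54

Assign L = (0, 0), P = (1, 0), Y = (0, 1), S = (-3, 5) — the answer is frame-independent, so this choice is without loss of generality.
1. H is where the line through P parallel to YL meets line YS ⇒ H = (1, -1/3)
2. K lies on line LY with LK:KY = 2:3 ⇒ K = (0, 2/5)
3. E is the centroid of triangle KSP ⇒ E = (-2/3, 9/5)
4. C lies on line LK with LC:CK = -3:4 ⇒ C = (0, -6/5)
2·[EHK] = -41/45, 2·[HLC] = 6/5
[EHK]:[HLC] = -41/45:6/5 = -41/54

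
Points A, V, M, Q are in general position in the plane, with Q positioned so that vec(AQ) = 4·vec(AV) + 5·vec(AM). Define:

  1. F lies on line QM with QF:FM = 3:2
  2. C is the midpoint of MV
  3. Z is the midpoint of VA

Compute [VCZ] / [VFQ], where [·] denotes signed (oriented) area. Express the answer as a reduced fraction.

Assign A = (0, 0), V = (1, 0), M = (0, 1), Q = (4, 5) — the answer is frame-independent, so this choice is without loss of generality.
1. F lies on line QM with QF:FM = 3:2 ⇒ F = (8/5, 13/5)
2. C is the midpoint of MV ⇒ C = (1/2, 1/2)
3. Z is the midpoint of VA ⇒ Z = (1/2, 0)
2·[VCZ] = 1/4, 2·[VFQ] = -24/5
[VCZ]:[VFQ] = 1/4:-24/5 = -5/96

[VCZ]:[VFQ] = -5/96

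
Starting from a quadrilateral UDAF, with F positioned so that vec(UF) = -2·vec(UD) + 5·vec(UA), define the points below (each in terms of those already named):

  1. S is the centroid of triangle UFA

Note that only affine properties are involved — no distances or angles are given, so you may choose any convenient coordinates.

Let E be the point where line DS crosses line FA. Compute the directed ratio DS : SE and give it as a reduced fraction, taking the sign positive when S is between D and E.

Choose coordinates U = (0, 0), D = (1, 0), A = (0, 1), F = (-2, 5).
1. S is the centroid of triangle UFA ⇒ S = (-2/3, 2)
line DS meets FA at E = (-1/4, 3/2)
S = D + t·(E−D) with t = 4/3, so DS:SE = 4/3:-1/3

DS:SE = -4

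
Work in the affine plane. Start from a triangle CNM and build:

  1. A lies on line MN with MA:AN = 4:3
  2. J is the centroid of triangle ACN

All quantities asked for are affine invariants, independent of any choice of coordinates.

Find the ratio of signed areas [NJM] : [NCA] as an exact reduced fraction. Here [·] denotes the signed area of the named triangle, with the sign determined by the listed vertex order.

Assign C = (0, 0), N = (1, 0), M = (0, 1) — the answer is frame-independent, so this choice is without loss of generality.
1. A lies on line MN with MA:AN = 4:3 ⇒ A = (4/7, 3/7)
2. J is the centroid of triangle ACN ⇒ J = (11/21, 1/7)
2·[NJM] = -1/3, 2·[NCA] = -3/7
[NJM]:[NCA] = -1/3:-3/7 = 7/9

[NJM]:[NCA] = 7/9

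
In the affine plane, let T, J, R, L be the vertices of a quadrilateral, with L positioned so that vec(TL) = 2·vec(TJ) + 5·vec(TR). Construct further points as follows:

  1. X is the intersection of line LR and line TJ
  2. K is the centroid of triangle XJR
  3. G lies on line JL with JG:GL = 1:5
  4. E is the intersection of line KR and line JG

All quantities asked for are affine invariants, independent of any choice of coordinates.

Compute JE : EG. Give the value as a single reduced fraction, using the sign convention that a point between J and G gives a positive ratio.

Set T = (0, 0), J = (1, 0), R = (0, 1), L = (2, 5); any affine frame gives the same invariant.
1. X is the intersection of line LR and line TJ ⇒ X = (-1/2, 0)
2. K is the centroid of triangle XJR ⇒ K = (1/6, 1/3)
3. G lies on line JL with JG:GL = 1:5 ⇒ G = (7/6, 5/6)
4. E is the intersection of line KR and line JG ⇒ E = (2/3, -5/3)
E = J + t·(G−J) with t = -2, so JE:EG = t:(1−t) = -2:3

JE:EG = -2/3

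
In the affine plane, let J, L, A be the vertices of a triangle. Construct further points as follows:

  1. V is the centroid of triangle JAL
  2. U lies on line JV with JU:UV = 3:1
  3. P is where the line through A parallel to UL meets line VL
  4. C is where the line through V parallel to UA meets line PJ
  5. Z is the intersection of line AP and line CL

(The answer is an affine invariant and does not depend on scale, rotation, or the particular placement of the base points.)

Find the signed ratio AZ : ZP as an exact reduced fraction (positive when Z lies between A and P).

AZ:ZP = -17/50

Assign J = (0, 0), L = (1, 0), A = (0, 1) — the answer is frame-independent, so this choice is without loss of generality.
1. V is the centroid of triangle JAL ⇒ V = (1/3, 1/3)
2. U lies on line JV with JU:UV = 3:1 ⇒ U = (1/4, 1/4)
3. P is where the line through A parallel to UL meets line VL ⇒ P = (-3, 2)
4. C is where the line through V parallel to UA meets line PJ ⇒ C = (4/7, -8/21)
5. Z is the intersection of line AP and line CL ⇒ Z = (17/11, 16/33)
Z = A + t·(P−A) with t = -17/33, so AZ:ZP = t:(1−t) = -17/33:50/33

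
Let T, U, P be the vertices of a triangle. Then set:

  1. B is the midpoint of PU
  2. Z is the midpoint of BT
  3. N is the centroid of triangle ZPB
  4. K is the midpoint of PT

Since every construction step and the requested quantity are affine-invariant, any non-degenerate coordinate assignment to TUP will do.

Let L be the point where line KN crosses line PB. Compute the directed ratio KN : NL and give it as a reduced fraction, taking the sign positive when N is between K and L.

Set T = (0, 0), U = (1, 0), P = (0, 1); any affine frame gives the same invariant.
1. B is the midpoint of PU ⇒ B = (1/2, 1/2)
2. Z is the midpoint of BT ⇒ Z = (1/4, 1/4)
3. N is the centroid of triangle ZPB ⇒ N = (1/4, 7/12)
4. K is the midpoint of PT ⇒ K = (0, 1/2)
line KN meets PB at L = (3/8, 5/8)
N = K + t·(L−K) with t = 2/3, so KN:NL = 2/3:1/3

KN:NL = 2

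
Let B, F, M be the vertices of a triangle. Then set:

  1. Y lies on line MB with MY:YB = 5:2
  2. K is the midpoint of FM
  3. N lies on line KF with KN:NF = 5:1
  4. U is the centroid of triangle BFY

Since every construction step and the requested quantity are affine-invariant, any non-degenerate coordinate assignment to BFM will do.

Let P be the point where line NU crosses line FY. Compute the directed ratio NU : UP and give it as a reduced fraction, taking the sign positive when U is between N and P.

NU:UP = -13/8

Assign B = (0, 0), F = (1, 0), M = (0, 1) — the answer is frame-independent, so this choice is without loss of generality.
1. Y lies on line MB with MY:YB = 5:2 ⇒ Y = (0, 2/7)
2. K is the midpoint of FM ⇒ K = (1/2, 1/2)
3. N lies on line KF with KN:NF = 5:1 ⇒ N = (11/12, 1/12)
4. U is the centroid of triangle BFY ⇒ U = (1/3, 2/21)
line NU meets FY at P = (9/13, 8/91)
U = N + t·(P−N) with t = 13/5, so NU:UP = 13/5:-8/5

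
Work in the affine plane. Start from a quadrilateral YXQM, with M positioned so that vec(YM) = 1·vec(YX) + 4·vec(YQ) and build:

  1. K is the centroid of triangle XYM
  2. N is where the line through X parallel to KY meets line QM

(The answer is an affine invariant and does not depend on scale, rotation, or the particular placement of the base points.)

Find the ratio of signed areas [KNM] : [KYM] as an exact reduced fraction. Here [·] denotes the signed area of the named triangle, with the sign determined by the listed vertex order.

[KNM]:[KYM] = 5

Set Y = (0, 0), X = (1, 0), Q = (0, 1), M = (1, 4); any affine frame gives the same invariant.
1. K is the centroid of triangle XYM ⇒ K = (2/3, 4/3)
2. N is where the line through X parallel to KY meets line QM ⇒ N = (-3, -8)
2·[KNM] = -20/3, 2·[KYM] = -4/3
[KNM]:[KYM] = -20/3:-4/3 = 5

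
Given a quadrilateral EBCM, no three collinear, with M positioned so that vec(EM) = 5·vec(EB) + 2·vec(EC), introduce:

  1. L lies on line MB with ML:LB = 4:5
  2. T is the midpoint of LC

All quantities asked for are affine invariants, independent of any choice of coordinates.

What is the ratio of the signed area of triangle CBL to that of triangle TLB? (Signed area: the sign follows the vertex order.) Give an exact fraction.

Choose coordinates E = (0, 0), B = (1, 0), C = (0, 1), M = (5, 2).
1. L lies on line MB with ML:LB = 4:5 ⇒ L = (29/9, 10/9)
2. T is the midpoint of LC ⇒ T = (29/18, 19/18)
2·[CBL] = 10/3, 2·[TLB] = -5/3
[CBL]:[TLB] = 10/3:-5/3 = -2

[CBL]:[TLB] = -2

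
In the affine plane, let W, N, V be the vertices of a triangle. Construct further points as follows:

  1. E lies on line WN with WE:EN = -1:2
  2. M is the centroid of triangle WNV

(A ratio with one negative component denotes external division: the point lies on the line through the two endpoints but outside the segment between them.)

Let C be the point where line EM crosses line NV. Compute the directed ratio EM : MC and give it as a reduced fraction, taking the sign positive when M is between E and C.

Work in coordinates with W = (0, 0), N = (1, 0), V = (0, 1).
1. E lies on line WN with WE:EN = -1:2 ⇒ E = (-1, 0)
2. M is the centroid of triangle WNV ⇒ M = (1/3, 1/3)
line EM meets NV at C = (3/5, 2/5)
M = E + t·(C−E) with t = 5/6, so EM:MC = 5/6:1/6

EM:MC = 5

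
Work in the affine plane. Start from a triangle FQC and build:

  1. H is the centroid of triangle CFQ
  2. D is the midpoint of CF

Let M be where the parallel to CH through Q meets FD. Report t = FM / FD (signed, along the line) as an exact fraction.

t = 4

Assign F = (0, 0), Q = (1, 0), C = (0, 1) — the answer is frame-independent, so this choice is without loss of generality.
1. H is the centroid of triangle CFQ ⇒ H = (1/3, 1/3)
2. D is the midpoint of CF ⇒ D = (0, 1/2)
through Q parallel to CH: direction (1/3, -2/3); meets FD at M = (0, 2)
M = F + t·(D−F) with t = 4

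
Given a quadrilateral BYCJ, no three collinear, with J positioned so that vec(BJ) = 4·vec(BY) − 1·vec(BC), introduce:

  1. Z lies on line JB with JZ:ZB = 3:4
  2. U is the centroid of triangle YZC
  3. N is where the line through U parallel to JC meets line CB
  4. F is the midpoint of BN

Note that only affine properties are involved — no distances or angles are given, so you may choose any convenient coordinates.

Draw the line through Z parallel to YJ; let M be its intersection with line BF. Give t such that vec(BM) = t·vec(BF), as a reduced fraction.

t = 16/29

Work in coordinates with B = (0, 0), Y = (1, 0), C = (0, 1), J = (4, -1).
1. Z lies on line JB with JZ:ZB = 3:4 ⇒ Z = (16/7, -4/7)
2. U is the centroid of triangle YZC ⇒ U = (23/21, 1/7)
3. N is where the line through U parallel to JC meets line CB ⇒ N = (0, 29/42)
4. F is the midpoint of BN ⇒ F = (0, 29/84)
through Z parallel to YJ: direction (3, -1); meets BF at M = (0, 4/21)
M = B + t·(F−B) with t = 16/29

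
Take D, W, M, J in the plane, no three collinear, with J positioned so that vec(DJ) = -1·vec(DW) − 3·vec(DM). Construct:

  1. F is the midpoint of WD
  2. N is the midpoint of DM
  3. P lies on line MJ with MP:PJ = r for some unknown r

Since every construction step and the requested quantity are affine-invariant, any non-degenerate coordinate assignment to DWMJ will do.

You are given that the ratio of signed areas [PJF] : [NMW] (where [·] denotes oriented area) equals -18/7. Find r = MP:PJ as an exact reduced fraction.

Work in coordinates with D = (0, 0), W = (1, 0), M = (0, 1), J = (-1, -3).
1. F is the midpoint of WD ⇒ F = (1/2, 0)
2. N is the midpoint of DM ⇒ N = (0, 1/2)
3. With MP:PJ = r, write λ = r/(r+1) so P = M + λ·(J−M); P is affine-linear in λ
Every point depending on P is an affine combination of P and λ-independent points, so each such coordinate is linear in λ; the λ² term in each signed area is a multiple of (J−M)×(J−M) = 0, so 2·[PJF] and 2·[NMW] are each linear in λ. Evaluating at λ=0 and λ=1:
  2·[PJF] = -3·λ + 3,   2·[NMW] = -1/2
So [PJF]:[NMW] = (-3·λ + 3) / (-1/2). Setting this equal to -18/7:
  -3·λ + 3 = -18/7·(-1/2)  ⇒  λ = 4/7
Then r = λ/(1−λ) = (4/7)/(3/7) = 4/3. Check: with r = 4/3, P = (-4/7, -9/7) and [PJF]:[NMW] = -18/7 as required.

r = 4/3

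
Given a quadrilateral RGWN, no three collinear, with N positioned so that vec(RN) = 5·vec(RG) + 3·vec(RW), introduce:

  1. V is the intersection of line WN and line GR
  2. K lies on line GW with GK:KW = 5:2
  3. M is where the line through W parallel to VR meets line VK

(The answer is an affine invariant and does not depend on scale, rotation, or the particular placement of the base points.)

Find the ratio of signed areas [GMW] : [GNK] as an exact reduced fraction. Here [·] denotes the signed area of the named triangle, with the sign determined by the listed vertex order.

[GMW]:[GNK] = 7/25

Set R = (0, 0), G = (1, 0), W = (0, 1), N = (5, 3); any affine frame gives the same invariant.
1. V is the intersection of line WN and line GR ⇒ V = (-5/2, 0)
2. K lies on line GW with GK:KW = 5:2 ⇒ K = (2/7, 5/7)
3. M is where the line through W parallel to VR meets line VK ⇒ M = (7/5, 1)
2·[GMW] = 7/5, 2·[GNK] = 5
[GMW]:[GNK] = 7/5:5 = 7/25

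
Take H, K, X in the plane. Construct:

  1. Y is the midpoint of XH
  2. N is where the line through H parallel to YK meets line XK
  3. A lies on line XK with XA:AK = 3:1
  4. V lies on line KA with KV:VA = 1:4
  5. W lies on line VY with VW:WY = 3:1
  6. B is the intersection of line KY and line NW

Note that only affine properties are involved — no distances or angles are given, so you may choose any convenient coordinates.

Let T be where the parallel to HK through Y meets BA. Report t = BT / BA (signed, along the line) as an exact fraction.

t = -14/13

Work in coordinates with H = (0, 0), K = (1, 0), X = (0, 1).
1. Y is the midpoint of XH ⇒ Y = (0, 1/2)
2. N is where the line through H parallel to YK meets line XK ⇒ N = (2, -1)
3. A lies on line XK with XA:AK = 3:1 ⇒ A = (3/4, 1/4)
4. V lies on line KA with KV:VA = 1:4 ⇒ V = (19/20, 1/20)
5. W lies on line VY with VW:WY = 3:1 ⇒ W = (19/80, 31/80)
6. B is the intersection of line KY and line NW ⇒ B = (7/27, 10/27)
through Y parallel to HK: direction (1, 0); meets BA at T = (-7/26, 1/2)
T = B + t·(A−B) with t = -14/13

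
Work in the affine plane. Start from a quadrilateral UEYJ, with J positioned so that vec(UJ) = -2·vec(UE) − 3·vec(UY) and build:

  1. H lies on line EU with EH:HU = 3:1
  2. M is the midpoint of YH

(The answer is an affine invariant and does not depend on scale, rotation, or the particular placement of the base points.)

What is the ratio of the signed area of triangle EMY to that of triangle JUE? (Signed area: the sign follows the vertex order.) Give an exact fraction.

Work in coordinates with U = (0, 0), E = (1, 0), Y = (0, 1), J = (-2, -3).
1. H lies on line EU with EH:HU = 3:1 ⇒ H = (1/4, 0)
2. M is the midpoint of YH ⇒ M = (1/8, 1/2)
2·[EMY] = -3/8, 2·[JUE] = -3
[EMY]:[JUE] = -3/8:-3 = 1/8

[EMY]:[JUE] = 1/8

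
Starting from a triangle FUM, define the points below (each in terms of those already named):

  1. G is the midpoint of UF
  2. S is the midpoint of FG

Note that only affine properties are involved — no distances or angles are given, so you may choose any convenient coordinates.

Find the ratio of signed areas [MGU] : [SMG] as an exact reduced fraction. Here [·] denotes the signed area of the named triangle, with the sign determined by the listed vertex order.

[MGU]:[SMG] = -2

Assign F = (0, 0), U = (1, 0), M = (0, 1) — the answer is frame-independent, so this choice is without loss of generality.
1. G is the midpoint of UF ⇒ G = (1/2, 0)
2. S is the midpoint of FG ⇒ S = (1/4, 0)
2·[MGU] = 1/2, 2·[SMG] = -1/4
[MGU]:[SMG] = 1/2:-1/4 = -2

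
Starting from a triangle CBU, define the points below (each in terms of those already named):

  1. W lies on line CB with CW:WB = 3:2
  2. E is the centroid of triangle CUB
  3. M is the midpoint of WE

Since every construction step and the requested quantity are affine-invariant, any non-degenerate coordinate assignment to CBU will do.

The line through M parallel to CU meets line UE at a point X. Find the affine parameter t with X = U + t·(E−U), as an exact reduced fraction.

t = 7/5

Work in coordinates with C = (0, 0), B = (1, 0), U = (0, 1).
1. W lies on line CB with CW:WB = 3:2 ⇒ W = (3/5, 0)
2. E is the centroid of triangle CUB ⇒ E = (1/3, 1/3)
3. M is the midpoint of WE ⇒ M = (7/15, 1/6)
through M parallel to CU: direction (0, 1); meets UE at X = (7/15, 1/15)
X = U + t·(E−U) with t = 7/5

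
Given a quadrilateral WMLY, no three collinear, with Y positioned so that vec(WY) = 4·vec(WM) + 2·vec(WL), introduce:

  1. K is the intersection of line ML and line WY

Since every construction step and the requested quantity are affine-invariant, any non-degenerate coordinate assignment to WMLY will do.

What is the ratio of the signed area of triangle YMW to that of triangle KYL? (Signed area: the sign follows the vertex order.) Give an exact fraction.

[YMW]:[KYL] = -3/5

Assign W = (0, 0), M = (1, 0), L = (0, 1), Y = (4, 2) — the answer is frame-independent, so this choice is without loss of generality.
1. K is the intersection of line ML and line WY ⇒ K = (2/3, 1/3)
2·[YMW] = -2, 2·[KYL] = 10/3
[YMW]:[KYL] = -2:10/3 = -3/5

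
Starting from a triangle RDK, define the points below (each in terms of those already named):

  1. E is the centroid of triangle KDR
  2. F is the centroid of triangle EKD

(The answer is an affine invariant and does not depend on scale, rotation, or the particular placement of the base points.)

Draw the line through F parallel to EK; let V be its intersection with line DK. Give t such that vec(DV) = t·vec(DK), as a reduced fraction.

Choose coordinates R = (0, 0), D = (1, 0), K = (0, 1).
1. E is the centroid of triangle KDR ⇒ E = (1/3, 1/3)
2. F is the centroid of triangle EKD ⇒ F = (4/9, 4/9)
through F parallel to EK: direction (-1/3, 2/3); meets DK at V = (1/3, 2/3)
V = D + t·(K−D) with t = 2/3

t = 2/3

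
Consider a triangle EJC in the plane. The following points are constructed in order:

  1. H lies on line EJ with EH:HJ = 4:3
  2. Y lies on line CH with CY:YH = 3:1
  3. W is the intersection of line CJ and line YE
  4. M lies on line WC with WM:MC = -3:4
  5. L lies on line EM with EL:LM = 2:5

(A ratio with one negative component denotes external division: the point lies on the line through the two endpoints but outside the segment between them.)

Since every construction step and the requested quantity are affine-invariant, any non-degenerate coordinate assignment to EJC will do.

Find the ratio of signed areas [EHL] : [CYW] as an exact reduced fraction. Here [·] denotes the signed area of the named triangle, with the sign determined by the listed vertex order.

[EHL]:[CYW] = -232/189

Choose coordinates E = (0, 0), J = (1, 0), C = (0, 1).
1. H lies on line EJ with EH:HJ = 4:3 ⇒ H = (4/7, 0)
2. Y lies on line CH with CY:YH = 3:1 ⇒ Y = (3/7, 1/4)
3. W is the intersection of line CJ and line YE ⇒ W = (12/19, 7/19)
4. M lies on line WC with WM:MC = -3:4 ⇒ M = (48/19, -29/19)
5. L lies on line EM with EL:LM = 2:5 ⇒ L = (96/133, -58/133)
2·[EHL] = -232/931, 2·[CYW] = 27/133
[EHL]:[CYW] = -232/931:27/133 = -232/189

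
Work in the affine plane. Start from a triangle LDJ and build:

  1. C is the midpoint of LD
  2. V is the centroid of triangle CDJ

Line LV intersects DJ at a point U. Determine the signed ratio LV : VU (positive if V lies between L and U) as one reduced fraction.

Choose coordinates L = (0, 0), D = (1, 0), J = (0, 1).
1. C is the midpoint of LD ⇒ C = (1/2, 0)
2. V is the centroid of triangle CDJ ⇒ V = (1/2, 1/3)
line LV meets DJ at U = (3/5, 2/5)
V = L + t·(U−L) with t = 5/6, so LV:VU = 5/6:1/6

LV:VU = 5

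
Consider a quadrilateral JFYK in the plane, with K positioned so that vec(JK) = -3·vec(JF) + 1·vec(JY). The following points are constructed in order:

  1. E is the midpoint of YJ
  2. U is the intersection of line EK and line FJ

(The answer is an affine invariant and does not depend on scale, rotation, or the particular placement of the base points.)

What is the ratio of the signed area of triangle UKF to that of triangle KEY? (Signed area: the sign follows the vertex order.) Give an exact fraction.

Work in coordinates with J = (0, 0), F = (1, 0), Y = (0, 1), K = (-3, 1).
1. E is the midpoint of YJ ⇒ E = (0, 1/2)
2. U is the intersection of line EK and line FJ ⇒ U = (3, 0)
2·[UKF] = 2, 2·[KEY] = 3/2
[UKF]:[KEY] = 2:3/2 = 4/3

[UKF]:[KEY] = 4/3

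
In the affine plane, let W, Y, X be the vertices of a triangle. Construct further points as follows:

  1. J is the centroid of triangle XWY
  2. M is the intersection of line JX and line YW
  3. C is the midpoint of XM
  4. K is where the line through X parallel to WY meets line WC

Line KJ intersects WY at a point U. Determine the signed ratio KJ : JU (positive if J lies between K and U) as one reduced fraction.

KJ:JU = 2

Set W = (0, 0), Y = (1, 0), X = (0, 1); any affine frame gives the same invariant.
1. J is the centroid of triangle XWY ⇒ J = (1/3, 1/3)
2. M is the intersection of line JX and line YW ⇒ M = (1/2, 0)
3. C is the midpoint of XM ⇒ C = (1/4, 1/2)
4. K is where the line through X parallel to WY meets line WC ⇒ K = (1/2, 1)
line KJ meets WY at U = (1/4, 0)
J = K + t·(U−K) with t = 2/3, so KJ:JU = 2/3:1/3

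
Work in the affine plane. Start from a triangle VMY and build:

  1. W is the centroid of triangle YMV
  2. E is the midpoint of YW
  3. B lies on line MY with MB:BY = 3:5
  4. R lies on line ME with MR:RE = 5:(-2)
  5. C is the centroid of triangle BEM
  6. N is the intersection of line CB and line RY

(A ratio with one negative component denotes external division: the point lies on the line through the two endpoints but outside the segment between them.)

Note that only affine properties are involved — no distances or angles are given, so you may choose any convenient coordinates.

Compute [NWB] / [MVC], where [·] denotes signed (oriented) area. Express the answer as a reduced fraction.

Assign V = (0, 0), M = (1, 0), Y = (0, 1) — the answer is frame-independent, so this choice is without loss of generality.
1. W is the centroid of triangle YMV ⇒ W = (1/3, 1/3)
2. E is the midpoint of YW ⇒ E = (1/6, 2/3)
3. B lies on line MY with MB:BY = 3:5 ⇒ B = (5/8, 3/8)
4. R lies on line ME with MR:RE = 5:(-2) ⇒ R = (-7/18, 10/9)
5. C is the centroid of triangle BEM ⇒ C = (43/72, 25/72)
6. N is the intersection of line CB and line RY ⇒ N = (35/36, 13/18)
2·[NWB] = 25/288, 2·[MVC] = -25/72
[NWB]:[MVC] = 25/288:-25/72 = -1/4

[NWB]:[MVC] = -1/4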